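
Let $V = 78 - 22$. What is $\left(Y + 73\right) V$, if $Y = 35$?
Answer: $6048$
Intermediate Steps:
$V = 56$ ($V = 78 - 22 = 56$)
$\left(Y + 73\right) V = \left(35 + 73\right) 56 = 108 \cdot 56 = 6048$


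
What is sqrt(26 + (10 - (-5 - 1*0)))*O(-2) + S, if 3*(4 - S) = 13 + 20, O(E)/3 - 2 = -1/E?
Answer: -7 + 15*sqrt(41)/2 ≈ 41.023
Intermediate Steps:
O(E) = 6 - 3/E (O(E) = 6 + 3*(-1/E) = 6 - 3/E)
S = -7 (S = 4 - (13 + 20)/3 = 4 - 1/3*33 = 4 - 11 = -7)
sqrt(26 + (10 - (-5 - 1*0)))*O(-2) + S = sqrt(26 + (10 - (-5 - 1*0)))*(6 - 3/(-2)) - 7 = sqrt(26 + (10 - (-5 + 0)))*(6 - 3*(-1/2)) - 7 = sqrt(26 + (10 - 1*(-5)))*(6 + 3/2) - 7 = sqrt(26 + (10 + 5))*(15/2) - 7 = sqrt(26 + 15)*(15/2) - 7 = sqrt(41)*(15/2) - 7 = 15*sqrt(41)/2 - 7 = -7 + 15*sqrt(41)/2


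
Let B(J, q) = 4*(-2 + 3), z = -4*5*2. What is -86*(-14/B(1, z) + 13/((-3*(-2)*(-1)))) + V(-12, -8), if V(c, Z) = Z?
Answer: 1438/3 ≈ 479.33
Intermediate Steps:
z = -40 (z = -20*2 = -40)
B(J, q) = 4 (B(J, q) = 4*1 = 4)
-86*(-14/B(1, z) + 13/((-3*(-2)*(-1)))) + V(-12, -8) = -86*(-14/4 + 13/((-3*(-2)*(-1)))) - 8 = -86*(-14*¼ + 13/((6*(-1)))) - 8 = -86*(-7/2 + 13/(-6)) - 8 = -86*(-7/2 + 13*(-⅙)) - 8 = -86*(-7/2 - 13/6) - 8 = -86*(-17/3) - 8 = 1462/3 - 8 = 1438/3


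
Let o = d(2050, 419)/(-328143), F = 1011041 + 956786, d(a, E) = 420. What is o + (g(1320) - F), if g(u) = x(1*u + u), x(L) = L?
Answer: -214954119387/109381 ≈ -1.9652e+6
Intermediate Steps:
g(u) = 2*u (g(u) = 1*u + u = u + u = 2*u)
F = 1967827
o = -140/109381 (o = 420/(-328143) = 420*(-1/328143) = -140/109381 ≈ -0.0012799)
o + (g(1320) - F) = -140/109381 + (2*1320 - 1*1967827) = -140/109381 + (2640 - 1967827) = -140/109381 - 1965187 = -214954119387/109381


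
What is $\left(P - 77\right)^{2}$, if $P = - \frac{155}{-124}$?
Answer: $\frac{91809}{16} \approx 5738.1$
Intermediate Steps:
$P = \frac{5}{4}$ ($P = \left(-155\right) \left(- \frac{1}{124}\right) = \frac{5}{4} \approx 1.25$)
$\left(P - 77\right)^{2} = \left(\frac{5}{4} - 77\right)^{2} = \left(- \frac{303}{4}\right)^{2} = \frac{91809}{16}$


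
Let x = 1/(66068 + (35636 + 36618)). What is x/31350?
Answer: 1/4336394700 ≈ 2.3061e-10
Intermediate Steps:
x = 1/138322 (x = 1/(66068 + 72254) = 1/138322 ≈ 7.2295e-6)
x/31350 = (1/138322)/31350 = (1/138322)*(1/31350) = 1/4336394700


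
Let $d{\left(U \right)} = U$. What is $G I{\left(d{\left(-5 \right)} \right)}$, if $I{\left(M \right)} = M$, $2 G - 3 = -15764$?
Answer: $\frac{78805}{2} \approx 39403.0$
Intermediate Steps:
$G = - \frac{15761}{2}$ ($G = \frac{3}{2} + \frac{1}{2} \left(-15764\right) = \frac{3}{2} - 7882 = - \frac{15761}{2} \approx -7880.5$)
$G I{\left(d{\left(-5 \right)} \right)} = \left(- \frac{15761}{2}\right) \left(-5\right) = \frac{78805}{2}$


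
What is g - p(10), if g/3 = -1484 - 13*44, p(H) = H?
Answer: -6178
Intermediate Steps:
g = -6168 (g = 3*(-1484 - 13*44) = 3*(-1484 - 1*572) = 3*(-1484 - 572) = 3*(-2056) = -6168)
g - p(10) = -6168 - 1*10 = -6168 - 10 = -6178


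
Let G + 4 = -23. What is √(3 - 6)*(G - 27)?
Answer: -54*I*√3 ≈ -93.531*I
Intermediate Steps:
G = -27 (G = -4 - 23 = -27)
√(3 - 6)*(G - 27) = √(3 - 6)*(-27 - 27) = √(-3)*(-54) = (I*√3)*(-54) = -54*I*√3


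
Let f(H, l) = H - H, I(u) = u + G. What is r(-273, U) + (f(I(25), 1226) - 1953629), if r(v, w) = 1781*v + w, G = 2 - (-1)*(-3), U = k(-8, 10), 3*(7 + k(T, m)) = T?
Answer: -7319555/3 ≈ -2.4399e+6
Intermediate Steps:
k(T, m) = -7 + T/3
U = -29/3 (U = -7 + (⅓)*(-8) = -7 - 8/3 = -29/3 ≈ -9.6667)
G = -1 (G = 2 - 1*3 = 2 - 3 = -1)
I(u) = -1 + u (I(u) = u - 1 = -1 + u)
r(v, w) = w + 1781*v
f(H, l) = 0
r(-273, U) + (f(I(25), 1226) - 1953629) = (-29/3 + 1781*(-273)) + (0 - 1953629) = (-29/3 - 486213) - 1953629 = -1458668/3 - 1953629 = -7319555/3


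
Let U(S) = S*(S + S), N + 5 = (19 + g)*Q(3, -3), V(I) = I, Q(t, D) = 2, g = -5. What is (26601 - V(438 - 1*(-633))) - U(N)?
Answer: 24472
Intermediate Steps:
N = 23 (N = -5 + (19 - 5)*2 = -5 + 14*2 = -5 + 28 = 23)
U(S) = 2*S² (U(S) = S*(2*S) = 2*S²)
(26601 - V(438 - 1*(-633))) - U(N) = (26601 - (438 - 1*(-633))) - 2*23² = (26601 - (438 + 633)) - 2*529 = (26601 - 1*1071) - 1*1058 = (26601 - 1071) - 1058 = 25530 - 1058 = 24472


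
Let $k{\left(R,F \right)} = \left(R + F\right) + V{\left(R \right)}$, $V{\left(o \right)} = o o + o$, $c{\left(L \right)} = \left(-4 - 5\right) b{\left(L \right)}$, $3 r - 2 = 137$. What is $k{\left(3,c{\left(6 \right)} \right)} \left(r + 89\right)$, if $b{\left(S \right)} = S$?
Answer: $-5278$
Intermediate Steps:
$r = \frac{139}{3}$ ($r = \frac{2}{3} + \frac{1}{3} \cdot 137 = \frac{2}{3} + \frac{137}{3} = \frac{139}{3} \approx 46.333$)
$c{\left(L \right)} = - 9 L$ ($c{\left(L \right)} = \left(-4 - 5\right) L = - 9 L$)
$V{\left(o \right)} = o + o^{2}$ ($V{\left(o \right)} = o^{2} + o = o + o^{2}$)
$k{\left(R,F \right)} = F + R + R \left(1 + R\right)$ ($k{\left(R,F \right)} = \left(R + F\right) + R \left(1 + R\right) = \left(F + R\right) + R \left(1 + R\right) = F + R + R \left(1 + R\right)$)
$k{\left(3,c{\left(6 \right)} \right)} \left(r + 89\right) = \left(\left(-9\right) 6 + 3 + 3 \left(1 + 3\right)\right) \left(\frac{139}{3} + 89\right) = \left(-54 + 3 + 3 \cdot 4\right) \frac{406}{3} = \left(-54 + 3 + 12\right) \frac{406}{3} = \left(-39\right) \frac{406}{3} = -5278$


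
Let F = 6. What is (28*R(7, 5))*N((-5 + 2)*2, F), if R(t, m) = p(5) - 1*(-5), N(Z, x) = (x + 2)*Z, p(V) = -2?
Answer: -4032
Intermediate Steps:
N(Z, x) = Z*(2 + x) (N(Z, x) = (2 + x)*Z = Z*(2 + x))
R(t, m) = 3 (R(t, m) = -2 - 1*(-5) = -2 + 5 = 3)
(28*R(7, 5))*N((-5 + 2)*2, F) = (28*3)*(((-5 + 2)*2)*(2 + 6)) = 84*(-3*2*8) = 84*(-6*8) = 84*(-48) = -4032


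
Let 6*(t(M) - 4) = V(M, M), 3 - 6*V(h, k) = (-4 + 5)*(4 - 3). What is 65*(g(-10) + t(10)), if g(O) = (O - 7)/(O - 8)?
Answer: 325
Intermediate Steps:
V(h, k) = 1/3 (V(h, k) = 1/2 - (-4 + 5)*(4 - 3)/6 = 1/2 - 1/6 = 1/3)
t(M) = 73/18 (t(M) = 4 + (1/6)*(1/3) = 4 + 1/18 = 73/18)
g(O) = (-7 + O)/(-8 + O)
65*(g(-10) + t(10)) = 65*((-7 - 10)/(-8 - 10) + 73/18) = 65*(-17/(-18) + 73/18) = 65*(-1/18*(-17) + 73/18) = 65*(17/18 + 73/18) = 65*5 = 325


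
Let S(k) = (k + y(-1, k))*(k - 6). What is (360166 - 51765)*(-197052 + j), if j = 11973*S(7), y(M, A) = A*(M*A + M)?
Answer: -241702807329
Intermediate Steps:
y(M, A) = A*(M + A*M) (y(M, A) = A*(A*M + M) = A*(M + A*M))
S(k) = (-6 + k)*(k - k*(1 + k)) (S(k) = (k + k*(-1)*(1 + k))*(k - 6) = (k - k*(1 + k))*(-6 + k) = (-6 + k)*(k - k*(1 + k)))
j = -586677 (j = 11973*(7**2*(6 - 1*7)) = 11973*(49*(6 - 7)) = 11973*(49*(-1)) = 11973*(-49) = -586677)
(360166 - 51765)*(-197052 + j) = (360166 - 51765)*(-197052 - 586677) = 308401*(-783729) = -241702807329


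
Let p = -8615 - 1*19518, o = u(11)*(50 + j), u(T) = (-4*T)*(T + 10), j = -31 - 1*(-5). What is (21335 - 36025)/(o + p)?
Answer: 14690/50309 ≈ 0.29200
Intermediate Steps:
j = -26 (j = -31 + 5 = -26)
u(T) = -4*T*(10 + T) (u(T) = (-4*T)*(10 + T) = -4*T*(10 + T))
o = -22176 (o = (-4*11*(10 + 11))*(50 - 26) = -4*11*21*24 = -924*24 = -22176)
p = -28133 (p = -8615 - 19518 = -28133)
(21335 - 36025)/(o + p) = (21335 - 36025)/(-22176 - 28133) = -14690/(-50309) = -14690*(-1/50309) = 14690/50309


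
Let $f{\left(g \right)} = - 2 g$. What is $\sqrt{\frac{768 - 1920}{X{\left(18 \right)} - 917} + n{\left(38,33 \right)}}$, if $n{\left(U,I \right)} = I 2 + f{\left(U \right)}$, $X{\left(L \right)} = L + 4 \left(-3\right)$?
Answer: $\frac{i \sqrt{7249738}}{911} \approx 2.9556 i$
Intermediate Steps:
$X{\left(L \right)} = -12 + L$ ($X{\left(L \right)} = L - 12 = -12 + L$)
$n{\left(U,I \right)} = - 2 U + 2 I$ ($n{\left(U,I \right)} = I 2 - 2 U = 2 I - 2 U = - 2 U + 2 I$)
$\sqrt{\frac{768 - 1920}{X{\left(18 \right)} - 917} + n{\left(38,33 \right)}} = \sqrt{\frac{768 - 1920}{\left(-12 + 18\right) - 917} + \left(\left(-2\right) 38 + 2 \cdot 33\right)} = \sqrt{- \frac{1152}{6 - 917} + \left(-76 + 66\right)} = \sqrt{- \frac{1152}{-911} - 10} = \sqrt{\left(-1152\right) \left(- \frac{1}{911}\right) - 10} = \sqrt{\frac{1152}{911} - 10} = \sqrt{- \frac{7958}{911}} = \frac{i \sqrt{7249738}}{911}$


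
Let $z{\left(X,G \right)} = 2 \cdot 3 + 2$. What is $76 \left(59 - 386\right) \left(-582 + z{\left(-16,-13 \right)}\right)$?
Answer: $14265048$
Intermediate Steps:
$z{\left(X,G \right)} = 8$ ($z{\left(X,G \right)} = 6 + 2 = 8$)
$76 \left(59 - 386\right) \left(-582 + z{\left(-16,-13 \right)}\right) = 76 \left(59 - 386\right) \left(-582 + 8\right) = 76 \left(\left(-327\right) \left(-574\right)\right) = 76 \cdot 187698 = 14265048$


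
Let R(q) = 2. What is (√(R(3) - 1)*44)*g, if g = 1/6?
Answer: 22/3 ≈ 7.3333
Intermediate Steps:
g = ⅙ ≈ 0.16667
(√(R(3) - 1)*44)*g = (√(2 - 1)*44)*(⅙) = (√1*44)*(⅙) = (1*44)*(⅙) = 44*(⅙) = 22/3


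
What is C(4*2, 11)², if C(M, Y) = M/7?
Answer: 64/49 ≈ 1.3061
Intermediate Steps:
C(M, Y) = M/7 (C(M, Y) = M*(⅐) = M/7)
C(4*2, 11)² = ((4*2)/7)² = ((⅐)*8)² = (8/7)² = 64/49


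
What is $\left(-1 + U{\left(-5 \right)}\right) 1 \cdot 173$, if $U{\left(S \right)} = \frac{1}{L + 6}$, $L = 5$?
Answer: $- \frac{1730}{11} \approx -157.27$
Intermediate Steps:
$U{\left(S \right)} = \frac{1}{11}$ ($U{\left(S \right)} = \frac{1}{5 + 6} = \frac{1}{11}$)
$\left(-1 + U{\left(-5 \right)}\right) 1 \cdot 173 = \left(-1 + \frac{1}{11}\right) 1 \cdot 173 = \left(- \frac{10}{11}\right) 1 \cdot 173 = \left(- \frac{10}{11}\right) 173 = - \frac{1730}{11}$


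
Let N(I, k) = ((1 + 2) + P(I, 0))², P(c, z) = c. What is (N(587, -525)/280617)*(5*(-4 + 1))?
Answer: -1740500/93539 ≈ -18.607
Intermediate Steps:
N(I, k) = (3 + I)² (N(I, k) = ((1 + 2) + I)² = (3 + I)²)
(N(587, -525)/280617)*(5*(-4 + 1)) = ((3 + 587)²/280617)*(5*(-4 + 1)) = (590²*(1/280617))*(5*(-3)) = (348100*(1/280617))*(-15) = (348100/280617)*(-15) = -1740500/93539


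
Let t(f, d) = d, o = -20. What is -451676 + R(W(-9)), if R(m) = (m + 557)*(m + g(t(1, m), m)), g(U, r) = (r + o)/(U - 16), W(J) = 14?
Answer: -441969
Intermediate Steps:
g(U, r) = (-20 + r)/(-16 + U) (g(U, r) = (r - 20)/(U - 16) = (-20 + r)/(-16 + U))
R(m) = (557 + m)*(m + (-20 + m)/(-16 + m)) (R(m) = (m + 557)*(m + (-20 + m)/(-16 + m)) = (557 + m)*(m + (-20 + m)/(-16 + m)))
-451676 + R(W(-9)) = -451676 + (-11140 + 14³ - 8375*14 + 542*14²)/(-16 + 14) = -451676 + (-11140 + 2744 - 117250 + 542*196)/(-2) = -451676 - (-11140 + 2744 - 117250 + 106232)/2 = -451676 - ½*(-19414) = -451676 + 9707 = -441969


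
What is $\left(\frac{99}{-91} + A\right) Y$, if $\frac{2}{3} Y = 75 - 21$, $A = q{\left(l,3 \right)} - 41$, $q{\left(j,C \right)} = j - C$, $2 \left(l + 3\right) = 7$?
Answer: $- \frac{657315}{182} \approx -3611.6$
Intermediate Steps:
$l = \frac{1}{2}$ ($l = -3 + \frac{1}{2} \cdot 7 = -3 + \frac{7}{2} = \frac{1}{2} \approx 0.5$)
$A = - \frac{87}{2}$ ($A = \left(\frac{1}{2} - 3\right) - 41 = - \frac{5}{2} - 41 = - \frac{87}{2} \approx -43.5$)
$Y = 81$ ($Y = \frac{3 \left(75 - 21\right)}{2} = \frac{3}{2} \cdot 54 = 81$)
$\left(\frac{99}{-91} + A\right) Y = \left(\frac{99}{-91} - \frac{87}{2}\right) 81 = \left(99 \left(- \frac{1}{91}\right) - \frac{87}{2}\right) 81 = \left(- \frac{99}{91} - \frac{87}{2}\right) 81 = \left(- \frac{8115}{182}\right) 81 = - \frac{657315}{182}$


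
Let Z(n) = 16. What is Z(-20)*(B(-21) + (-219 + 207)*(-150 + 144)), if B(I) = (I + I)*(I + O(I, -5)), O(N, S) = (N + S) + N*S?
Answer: -37824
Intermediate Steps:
O(N, S) = N + S + N*S
B(I) = 2*I*(-5 - 3*I) (B(I) = (I + I)*(I + (I - 5 + I*(-5))) = (2*I)*(I + (I - 5 - 5*I)) = (2*I)*(I + (-5 - 4*I)) = (2*I)*(-5 - 3*I) = 2*I*(-5 - 3*I))
Z(-20)*(B(-21) + (-219 + 207)*(-150 + 144)) = 16*(2*(-21)*(-5 - 3*(-21)) + (-219 + 207)*(-150 + 144)) = 16*(2*(-21)*(-5 + 63) - 12*(-6)) = 16*(2*(-21)*58 + 72) = 16*(-2436 + 72) = 16*(-2364) = -37824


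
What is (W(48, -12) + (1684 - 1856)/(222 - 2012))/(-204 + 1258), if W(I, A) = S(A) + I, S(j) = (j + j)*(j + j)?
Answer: 279283/471665 ≈ 0.59212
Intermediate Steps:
S(j) = 4*j² (S(j) = (2*j)*(2*j) = 4*j²)
W(I, A) = I + 4*A² (W(I, A) = 4*A² + I = I + 4*A²)
(W(48, -12) + (1684 - 1856)/(222 - 2012))/(-204 + 1258) = ((48 + 4*(-12)²) + (1684 - 1856)/(222 - 2012))/(-204 + 1258) = ((48 + 4*144) - 172/(-1790))/1054 = ((48 + 576) - 172*(-1/1790))*(1/1054) = (624 + 86/895)*(1/1054) = (558566/895)*(1/1054) = 279283/471665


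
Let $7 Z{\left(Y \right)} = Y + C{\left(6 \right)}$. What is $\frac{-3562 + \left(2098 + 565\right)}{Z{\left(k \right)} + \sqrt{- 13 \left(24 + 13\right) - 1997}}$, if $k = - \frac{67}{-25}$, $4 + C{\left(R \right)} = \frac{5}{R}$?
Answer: $\frac{68908350}{2732000329} + \frac{991147500 i \sqrt{2478}}{2732000329} \approx 0.025223 + 18.06 i$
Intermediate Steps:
$C{\left(R \right)} = -4 + \frac{5}{R}$
$k = \frac{67}{25}$ ($k = \left(-67\right) \left(- \frac{1}{25}\right) = \frac{67}{25} \approx 2.68$)
$Z{\left(Y \right)} = - \frac{19}{42} + \frac{Y}{7}$ ($Z{\left(Y \right)} = \frac{Y - \left(4 - \frac{5}{6}\right)}{7} = \frac{Y + \left(-4 + 5 \cdot \frac{1}{6}\right)}{7} = \frac{Y + \left(-4 + \frac{5}{6}\right)}{7} = \frac{Y - \frac{19}{6}}{7} = \frac{- \frac{19}{6} + Y}{7} = - \frac{19}{42} + \frac{Y}{7}$)
$\frac{-3562 + \left(2098 + 565\right)}{Z{\left(k \right)} + \sqrt{- 13 \left(24 + 13\right) - 1997}} = \frac{-3562 + \left(2098 + 565\right)}{\left(- \frac{19}{42} + \frac{1}{7} \cdot \frac{67}{25}\right) + \sqrt{- 13 \left(24 + 13\right) - 1997}} = \frac{-3562 + 2663}{\left(- \frac{19}{42} + \frac{67}{175}\right) + \sqrt{\left(-13\right) 37 - 1997}} = - \frac{899}{- \frac{73}{1050} + \sqrt{-481 - 1997}} = - \frac{899}{- \frac{73}{1050} + \sqrt{-2478}} = - \frac{899}{- \frac{73}{1050} + i \sqrt{2478}}$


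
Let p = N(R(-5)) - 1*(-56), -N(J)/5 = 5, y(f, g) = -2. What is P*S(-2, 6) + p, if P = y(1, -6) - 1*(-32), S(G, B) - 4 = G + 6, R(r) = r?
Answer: 271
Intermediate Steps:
S(G, B) = 10 + G (S(G, B) = 4 + (G + 6) = 4 + (6 + G) = 10 + G)
N(J) = -25 (N(J) = -5*5 = -25)
P = 30 (P = -2 - 1*(-32) = -2 + 32 = 30)
p = 31 (p = -25 - 1*(-56) = -25 + 56 = 31)
P*S(-2, 6) + p = 30*(10 - 2) + 31 = 30*8 + 31 = 240 + 31 = 271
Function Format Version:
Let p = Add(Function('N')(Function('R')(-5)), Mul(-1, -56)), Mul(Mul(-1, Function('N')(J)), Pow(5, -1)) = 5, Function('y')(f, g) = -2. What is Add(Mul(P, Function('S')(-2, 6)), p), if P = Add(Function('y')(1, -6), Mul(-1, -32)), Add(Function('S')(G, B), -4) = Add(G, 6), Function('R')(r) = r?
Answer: 271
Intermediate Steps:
Function('S')(G, B) = Add(10, G) (Function('S')(G, B) = Add(4, Add(G, 6)) = Add(4, Add(6, G)) = Add(10, G))
Function('N')(J) = -25 (Function('N')(J) = Mul(-5, 5) = -25)
P = 30 (P = Add(-2, Mul(-1, -32)) = Add(-2, 32) = 30)
p = 31 (p = Add(-25, Mul(-1, -56)) = Add(-25, 56) = 31)
Add(Mul(P, Function('S')(-2, 6)), p) = Add(Mul(30, Add(10, -2)), 31) = Add(Mul(30, 8), 31) = Add(240, 31) = 271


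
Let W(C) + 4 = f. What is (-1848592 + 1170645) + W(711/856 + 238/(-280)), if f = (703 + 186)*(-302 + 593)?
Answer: -419252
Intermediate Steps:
f = 258699 (f = 889*291 = 258699)
W(C) = 258695 (W(C) = -4 + 258699 = 258695)
(-1848592 + 1170645) + W(711/856 + 238/(-280)) = (-1848592 + 1170645) + 258695 = -677947 + 258695 = -419252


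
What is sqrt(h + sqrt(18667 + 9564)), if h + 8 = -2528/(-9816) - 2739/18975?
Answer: sqrt(-157031267361 + 19910621025*sqrt(28231))/141105 ≈ 12.654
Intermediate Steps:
h = -5564341/705525 (h = -8 + (-2528/(-9816) - 2739/18975) = -8 + (-2528*(-1/9816) - 2739*1/18975) = -8 + (316/1227 - 83/575) = -8 + 79859/705525 = -5564341/705525 ≈ -7.8868)
sqrt(h + sqrt(18667 + 9564)) = sqrt(-5564341/705525 + sqrt(18667 + 9564)) = sqrt(-5564341/705525 + sqrt(28231))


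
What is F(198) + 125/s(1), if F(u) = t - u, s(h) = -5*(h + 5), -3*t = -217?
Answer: -779/6 ≈ -129.83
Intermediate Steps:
t = 217/3 (t = -1/3*(-217) = 217/3 ≈ 72.333)
s(h) = -25 - 5*h (s(h) = -5*(5 + h) = -25 - 5*h)
F(u) = 217/3 - u
F(198) + 125/s(1) = (217/3 - 1*198) + 125/(-25 - 5*1) = (217/3 - 198) + 125/(-25 - 5) = -377/3 + 125/(-30) = -377/3 + 125*(-1/30) = -377/3 - 25/6 = -779/6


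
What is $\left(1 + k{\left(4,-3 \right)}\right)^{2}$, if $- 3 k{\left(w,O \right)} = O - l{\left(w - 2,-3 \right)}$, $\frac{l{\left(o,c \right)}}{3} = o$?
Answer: $16$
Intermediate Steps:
$l{\left(o,c \right)} = 3 o$
$k{\left(w,O \right)} = -2 + w - \frac{O}{3}$ ($k{\left(w,O \right)} = - \frac{O - 3 \left(w - 2\right)}{3} = - \frac{O - 3 \left(-2 + w\right)}{3} = - \frac{O - \left(-6 + 3 w\right)}{3} = - \frac{6 + O - 3 w}{3} = -2 + w - \frac{O}{3}$)
$\left(1 + k{\left(4,-3 \right)}\right)^{2} = \left(1 - -3\right)^{2} = \left(1 + \left(-2 + 4 + 1\right)\right)^{2} = \left(1 + 3\right)^{2} = 4^{2} = 16$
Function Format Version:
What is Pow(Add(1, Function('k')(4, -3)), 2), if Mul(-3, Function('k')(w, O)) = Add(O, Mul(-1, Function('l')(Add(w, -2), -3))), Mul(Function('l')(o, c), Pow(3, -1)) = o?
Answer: 16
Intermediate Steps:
Function('l')(o, c) = Mul(3, o)
Function('k')(w, O) = Add(-2, w, Mul(Rational(-1, 3), O)) (Function('k')(w, O) = Mul(Rational(-1, 3), Add(O, Mul(-1, Mul(3, Add(w, -2))))) = Mul(Rational(-1, 3), Add(O, Mul(-1, Mul(3, Add(-2, w))))) = Mul(Rational(-1, 3), Add(O, Mul(-1, Add(-6, Mul(3, w))))) = Mul(Rational(-1, 3), Add(O, Add(6, Mul(-3, w)))) = Mul(Rational(-1, 3), Add(6, O, Mul(-3, w))) = Add(-2, w, Mul(Rational(-1, 3), O)))
Pow(Add(1, Function('k')(4, -3)), 2) = Pow(Add(1, Add(-2, 4, Mul(Rational(-1, 3), -3))), 2) = Pow(Add(1, Add(-2, 4, 1)), 2) = Pow(Add(1, 3), 2) = Pow(4, 2) = 16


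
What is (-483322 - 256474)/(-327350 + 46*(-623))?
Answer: 184949/89002 ≈ 2.0780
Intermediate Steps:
(-483322 - 256474)/(-327350 + 46*(-623)) = -739796/(-327350 - 28658) = -739796/(-356008) = -739796*(-1/356008) = 184949/89002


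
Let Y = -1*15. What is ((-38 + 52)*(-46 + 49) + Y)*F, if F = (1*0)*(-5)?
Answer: 0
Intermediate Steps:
F = 0 (F = 0*(-5) = 0)
Y = -15
((-38 + 52)*(-46 + 49) + Y)*F = ((-38 + 52)*(-46 + 49) - 15)*0 = (14*3 - 15)*0 = (42 - 15)*0 = 27*0 = 0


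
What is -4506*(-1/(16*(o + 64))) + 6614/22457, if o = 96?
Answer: 59061541/28744960 ≈ 2.0547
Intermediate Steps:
-4506*(-1/(16*(o + 64))) + 6614/22457 = -4506*(-1/(16*(96 + 64))) + 6614/22457 = -4506/(160*(-16)) + 6614*(1/22457) = -4506/(-2560) + 6614/22457 = -4506*(-1/2560) + 6614/22457 = 2253/1280 + 6614/22457 = 59061541/28744960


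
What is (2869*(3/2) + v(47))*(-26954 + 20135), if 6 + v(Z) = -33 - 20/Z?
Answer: -2733212037/94 ≈ -2.9077e+7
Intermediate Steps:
v(Z) = -39 - 20/Z (v(Z) = -6 + (-33 - 20/Z) = -39 - 20/Z)
(2869*(3/2) + v(47))*(-26954 + 20135) = (2869*(3/2) + (-39 - 20/47))*(-26954 + 20135) = (2869*(3*(1/2)) + (-39 - 20*1/47))*(-6819) = (2869*(3/2) + (-39 - 20/47))*(-6819) = (8607/2 - 1853/47)*(-6819) = (400823/94)*(-6819) = -2733212037/94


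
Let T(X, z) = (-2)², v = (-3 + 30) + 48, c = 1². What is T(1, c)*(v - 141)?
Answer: -264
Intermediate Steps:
c = 1
v = 75 (v = 27 + 48 = 75)
T(X, z) = 4
T(1, c)*(v - 141) = 4*(75 - 141) = 4*(-66) = -264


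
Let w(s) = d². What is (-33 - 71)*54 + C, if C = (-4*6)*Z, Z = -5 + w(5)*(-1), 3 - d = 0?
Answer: -5280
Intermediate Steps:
d = 3 (d = 3 - 1*0 = 3 + 0 = 3)
w(s) = 9 (w(s) = 3² = 9)
Z = -14 (Z = -5 + 9*(-1) = -5 - 9 = -14)
C = 336 (C = -4*6*(-14) = -24*(-14) = 336)
(-33 - 71)*54 + C = (-33 - 71)*54 + 336 = -104*54 + 336 = -5616 + 336 = -5280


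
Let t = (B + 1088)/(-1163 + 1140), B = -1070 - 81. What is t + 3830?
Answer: 88153/23 ≈ 3832.7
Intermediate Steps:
B = -1151
t = 63/23 (t = (-1151 + 1088)/(-1163 + 1140) = -63/(-23) = -63*(-1/23) = 63/23 ≈ 2.7391)
t + 3830 = 63/23 + 3830 = 88153/23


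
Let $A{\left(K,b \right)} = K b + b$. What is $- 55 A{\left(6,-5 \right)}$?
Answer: $1925$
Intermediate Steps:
$A{\left(K,b \right)} = b + K b$
$- 55 A{\left(6,-5 \right)} = - 55 \left(- 5 \left(1 + 6\right)\right) = - 55 \left(\left(-5\right) 7\right) = \left(-55\right) \left(-35\right) = 1925$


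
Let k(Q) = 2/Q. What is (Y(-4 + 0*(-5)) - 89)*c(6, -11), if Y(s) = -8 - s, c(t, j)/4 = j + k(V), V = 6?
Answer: 3968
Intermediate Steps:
c(t, j) = 4/3 + 4*j (c(t, j) = 4*(j + 2/6) = 4*(j + 2*(⅙)) = 4*(j + ⅓) = 4*(⅓ + j) = 4/3 + 4*j)
(Y(-4 + 0*(-5)) - 89)*c(6, -11) = ((-8 - (-4 + 0*(-5))) - 89)*(4/3 + 4*(-11)) = ((-8 - (-4 + 0)) - 89)*(4/3 - 44) = ((-8 - 1*(-4)) - 89)*(-128/3) = ((-8 + 4) - 89)*(-128/3) = (-4 - 89)*(-128/3) = -93*(-128/3) = 3968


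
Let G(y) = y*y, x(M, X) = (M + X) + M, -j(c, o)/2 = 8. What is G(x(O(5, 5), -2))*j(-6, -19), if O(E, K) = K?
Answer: -1024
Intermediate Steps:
j(c, o) = -16 (j(c, o) = -2*8 = -16)
x(M, X) = X + 2*M
G(y) = y²
G(x(O(5, 5), -2))*j(-6, -19) = (-2 + 2*5)²*(-16) = (-2 + 10)²*(-16) = 8²*(-16) = 64*(-16) = -1024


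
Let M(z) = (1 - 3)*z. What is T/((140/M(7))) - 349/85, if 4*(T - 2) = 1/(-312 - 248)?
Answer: -1639663/380800 ≈ -4.3058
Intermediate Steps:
M(z) = -2*z
T = 4479/2240 (T = 2 + 1/(4*(-312 - 248)) = 2 + (¼)/(-560) = 2 + (¼)*(-1/560) = 2 - 1/2240 = 4479/2240 ≈ 1.9996)
T/((140/M(7))) - 349/85 = 4479/(2240*((140/((-2*7))))) - 349/85 = 4479/(2240*((140/(-14)))) - 349*1/85 = 4479/(2240*((140*(-1/14)))) - 349/85 = (4479/2240)/(-10) - 349/85 = (4479/2240)*(-⅒) - 349/85 = -4479/22400 - 349/85 = -1639663/380800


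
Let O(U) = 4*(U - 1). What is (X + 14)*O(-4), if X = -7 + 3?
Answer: -200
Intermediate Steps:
O(U) = -4 + 4*U (O(U) = 4*(-1 + U) = -4 + 4*U)
X = -4
(X + 14)*O(-4) = (-4 + 14)*(-4 + 4*(-4)) = 10*(-4 - 16) = 10*(-20) = -200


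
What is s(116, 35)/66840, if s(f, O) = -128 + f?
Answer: -1/5570 ≈ -0.00017953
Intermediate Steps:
s(116, 35)/66840 = (-128 + 116)/66840 = -12*1/66840 = -1/5570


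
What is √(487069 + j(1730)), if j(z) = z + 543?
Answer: √489342 ≈ 699.53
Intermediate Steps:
j(z) = 543 + z
√(487069 + j(1730)) = √(487069 + (543 + 1730)) = √(487069 + 2273) = √489342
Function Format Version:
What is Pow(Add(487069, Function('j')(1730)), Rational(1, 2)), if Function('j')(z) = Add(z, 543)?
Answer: Pow(489342, Rational(1, 2)) ≈ 699.53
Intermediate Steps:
Function('j')(z) = Add(543, z)
Pow(Add(487069, Function('j')(1730)), Rational(1, 2)) = Pow(Add(487069, Add(543, 1730)), Rational(1, 2)) = Pow(Add(487069, 2273), Rational(1, 2)) = Pow(489342, Rational(1, 2))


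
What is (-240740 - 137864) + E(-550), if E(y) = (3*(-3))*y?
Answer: -373654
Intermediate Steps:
E(y) = -9*y
(-240740 - 137864) + E(-550) = (-240740 - 137864) - 9*(-550) = -378604 + 4950 = -373654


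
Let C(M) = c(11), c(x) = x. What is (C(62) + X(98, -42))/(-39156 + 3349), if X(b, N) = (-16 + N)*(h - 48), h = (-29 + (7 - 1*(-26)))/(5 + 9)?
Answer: -19449/250649 ≈ -0.077595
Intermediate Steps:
h = 2/7 (h = (-29 + (7 + 26))/14 = (-29 + 33)*(1/14) = 4*(1/14) = 2/7 ≈ 0.28571)
X(b, N) = 5344/7 - 334*N/7 (X(b, N) = (-16 + N)*(2/7 - 48) = (-16 + N)*(-334/7) = 5344/7 - 334*N/7)
C(M) = 11
(C(62) + X(98, -42))/(-39156 + 3349) = (11 + (5344/7 - 334/7*(-42)))/(-39156 + 3349) = (11 + (5344/7 + 2004))/(-35807) = (11 + 19372/7)*(-1/35807) = (19449/7)*(-1/35807) = -19449/250649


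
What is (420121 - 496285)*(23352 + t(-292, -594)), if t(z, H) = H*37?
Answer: -104649336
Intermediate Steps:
t(z, H) = 37*H
(420121 - 496285)*(23352 + t(-292, -594)) = (420121 - 496285)*(23352 + 37*(-594)) = -76164*(23352 - 21978) = -76164*1374 = -104649336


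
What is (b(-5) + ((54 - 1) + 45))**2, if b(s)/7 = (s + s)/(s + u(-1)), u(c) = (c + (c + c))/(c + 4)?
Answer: 108241/9 ≈ 12027.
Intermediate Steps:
u(c) = 3*c/(4 + c) (u(c) = (c + 2*c)/(4 + c) = (3*c)/(4 + c) = 3*c/(4 + c))
b(s) = 14*s/(-1 + s) (b(s) = 7*((s + s)/(s + 3*(-1)/(4 - 1))) = 7*((2*s)/(s + 3*(-1)/3)) = 7*((2*s)/(s + 3*(-1)*(1/3))) = 7*((2*s)/(s - 1)) = 7*((2*s)/(-1 + s)) = 7*(2*s/(-1 + s)) = 14*s/(-1 + s))
(b(-5) + ((54 - 1) + 45))**2 = (14*(-5)/(-1 - 5) + ((54 - 1) + 45))**2 = (14*(-5)/(-6) + (53 + 45))**2 = (14*(-5)*(-1/6) + 98)**2 = (35/3 + 98)**2 = (329/3)**2 = 108241/9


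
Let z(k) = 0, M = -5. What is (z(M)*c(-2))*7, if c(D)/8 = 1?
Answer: 0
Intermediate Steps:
c(D) = 8 (c(D) = 8*1 = 8)
(z(M)*c(-2))*7 = (0*8)*7 = 0*7 = 0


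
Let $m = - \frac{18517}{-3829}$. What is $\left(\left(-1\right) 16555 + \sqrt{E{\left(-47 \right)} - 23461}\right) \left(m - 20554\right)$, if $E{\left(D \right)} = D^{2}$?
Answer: $\frac{186084701385}{547} - \frac{157365498 i \sqrt{5313}}{3829} \approx 3.4019 \cdot 10^{8} - 2.9957 \cdot 10^{6} i$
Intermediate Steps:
$m = \frac{18517}{3829}$ ($m = \left(-18517\right) \left(- \frac{1}{3829}\right) = \frac{18517}{3829} \approx 4.836$)
$\left(\left(-1\right) 16555 + \sqrt{E{\left(-47 \right)} - 23461}\right) \left(m - 20554\right) = \left(\left(-1\right) 16555 + \sqrt{\left(-47\right)^{2} - 23461}\right) \left(\frac{18517}{3829} - 20554\right) = \left(-16555 + \sqrt{2209 - 23461}\right) \left(- \frac{78682749}{3829}\right) = \left(-16555 + \sqrt{-21252}\right) \left(- \frac{78682749}{3829}\right) = \left(-16555 + 2 i \sqrt{5313}\right) \left(- \frac{78682749}{3829}\right) = \frac{186084701385}{547} - \frac{157365498 i \sqrt{5313}}{3829}$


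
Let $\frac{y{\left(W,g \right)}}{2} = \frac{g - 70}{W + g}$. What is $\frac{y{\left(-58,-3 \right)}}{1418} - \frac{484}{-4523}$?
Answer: $\frac{21262695}{195615227} \approx 0.1087$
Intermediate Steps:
$y{\left(W,g \right)} = \frac{2 \left(-70 + g\right)}{W + g}$ ($y{\left(W,g \right)} = 2 \frac{g - 70}{W + g} = 2 \frac{-70 + g}{W + g} = \frac{2 \left(-70 + g\right)}{W + g}$)
$\frac{y{\left(-58,-3 \right)}}{1418} - \frac{484}{-4523} = \frac{2 \frac{1}{-58 - 3} \left(-70 - 3\right)}{1418} - \frac{484}{-4523} = 2 \frac{1}{-61} \left(-73\right) \frac{1}{1418} - - \frac{484}{4523} = 2 \left(- \frac{1}{61}\right) \left(-73\right) \frac{1}{1418} + \frac{484}{4523} = \frac{146}{61} \cdot \frac{1}{1418} + \frac{484}{4523} = \frac{73}{43249} + \frac{484}{4523} = \frac{21262695}{195615227}$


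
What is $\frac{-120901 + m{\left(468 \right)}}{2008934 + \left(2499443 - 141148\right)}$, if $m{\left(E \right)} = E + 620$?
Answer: $- \frac{119813}{4367229} \approx -0.027435$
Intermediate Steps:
$m{\left(E \right)} = 620 + E$
$\frac{-120901 + m{\left(468 \right)}}{2008934 + \left(2499443 - 141148\right)} = \frac{-120901 + \left(620 + 468\right)}{2008934 + \left(2499443 - 141148\right)} = \frac{-120901 + 1088}{2008934 + 2358295} = - \frac{119813}{4367229}$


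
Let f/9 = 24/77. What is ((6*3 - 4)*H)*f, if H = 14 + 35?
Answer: 21168/11 ≈ 1924.4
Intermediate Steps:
H = 49
f = 216/77 (f = 9*(24/77) = 216/77 ≈ 2.8052)
((6*3 - 4)*H)*f = ((6*3 - 4)*49)*(216/77) = ((18 - 4)*49)*(216/77) = (14*49)*(216/77) = 686*(216/77) = 21168/11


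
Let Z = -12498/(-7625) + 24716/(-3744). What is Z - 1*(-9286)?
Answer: 66238765253/7137000 ≈ 9281.0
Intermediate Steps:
Z = -35416747/7137000 (Z = -12498*(-1/7625) + 24716*(-1/3744) = 12498/7625 - 6179/936 = -35416747/7137000 ≈ -4.9624)
Z - 1*(-9286) = -35416747/7137000 - 1*(-9286) = -35416747/7137000 + 9286 = 66238765253/7137000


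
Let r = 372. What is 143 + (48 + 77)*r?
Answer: 46643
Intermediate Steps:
143 + (48 + 77)*r = 143 + (48 + 77)*372 = 143 + 125*372 = 143 + 46500 = 46643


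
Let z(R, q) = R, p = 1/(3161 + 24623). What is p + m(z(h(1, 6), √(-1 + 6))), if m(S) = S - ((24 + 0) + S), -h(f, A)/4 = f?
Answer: -666815/27784 ≈ -24.000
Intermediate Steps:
h(f, A) = -4*f
p = 1/27784 ≈ 3.5992e-5
m(S) = -24 (m(S) = S - (24 + S) = S + (-24 - S) = -24)
p + m(z(h(1, 6), √(-1 + 6))) = 1/27784 - 24 = -666815/27784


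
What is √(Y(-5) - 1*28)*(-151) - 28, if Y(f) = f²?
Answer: -28 - 151*I*√3 ≈ -28.0 - 261.54*I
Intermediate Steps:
√(Y(-5) - 1*28)*(-151) - 28 = √((-5)² - 1*28)*(-151) - 28 = √(25 - 28)*(-151) - 28 = √(-3)*(-151) - 28 = (I*√3)*(-151) - 28 = -151*I*√3 - 28 = -28 - 151*I*√3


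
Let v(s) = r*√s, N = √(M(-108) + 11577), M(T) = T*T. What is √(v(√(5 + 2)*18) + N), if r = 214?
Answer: √(√23241 + 642*√2*7^(¼)) ≈ 40.364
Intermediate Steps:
M(T) = T²
N = √23241 (N = √((-108)² + 11577) = √(11664 + 11577) = √23241 ≈ 152.45)
v(s) = 214*√s
√(v(√(5 + 2)*18) + N) = √(214*√(√(5 + 2)*18) + √23241) = √(214*√(√7*18) + √23241) = √(214*√(18*√7) + √23241) = √(214*(3*√2*7^(¼)) + √23241) = √(642*√2*7^(¼) + √23241) = √(√23241 + 642*√2*7^(¼))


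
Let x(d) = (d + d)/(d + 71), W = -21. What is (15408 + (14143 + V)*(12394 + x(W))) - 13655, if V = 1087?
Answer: 943747899/5 ≈ 1.8875e+8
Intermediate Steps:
x(d) = 2*d/(71 + d) (x(d) = (2*d)/(71 + d) = 2*d/(71 + d))
(15408 + (14143 + V)*(12394 + x(W))) - 13655 = (15408 + (14143 + 1087)*(12394 + 2*(-21)/(71 - 21))) - 13655 = (15408 + 15230*(12394 + 2*(-21)/50)) - 13655 = (15408 + 15230*(12394 + 2*(-21)*(1/50))) - 13655 = (15408 + 15230*(12394 - 21/25)) - 13655 = (15408 + 15230*(309829/25)) - 13655 = (15408 + 943739134/5) - 13655 = 943816174/5 - 13655 = 943747899/5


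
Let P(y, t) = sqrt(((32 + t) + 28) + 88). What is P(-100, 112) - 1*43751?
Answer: -43751 + 2*sqrt(65) ≈ -43735.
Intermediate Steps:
P(y, t) = sqrt(148 + t) (P(y, t) = sqrt((60 + t) + 88) = sqrt(148 + t))
P(-100, 112) - 1*43751 = sqrt(148 + 112) - 1*43751 = sqrt(260) - 43751 = 2*sqrt(65) - 43751 = -43751 + 2*sqrt(65)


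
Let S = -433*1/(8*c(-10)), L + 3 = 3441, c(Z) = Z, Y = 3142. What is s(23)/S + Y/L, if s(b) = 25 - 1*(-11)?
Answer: 5630963/744327 ≈ 7.5652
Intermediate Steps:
s(b) = 36 (s(b) = 25 + 11 = 36)
L = 3438 (L = -3 + 3441 = 3438)
S = 433/80 (S = -433/(8*(-10)) = -433/(-80) = -433*(-1/80) = 433/80 ≈ 5.4125)
s(23)/S + Y/L = 36/(433/80) + 3142/3438 = 36*(80/433) + 3142*(1/3438) = 2880/433 + 1571/1719 = 5630963/744327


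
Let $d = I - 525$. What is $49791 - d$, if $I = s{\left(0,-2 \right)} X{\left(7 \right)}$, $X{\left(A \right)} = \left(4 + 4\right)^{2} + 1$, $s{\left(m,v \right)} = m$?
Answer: $50316$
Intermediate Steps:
$X{\left(A \right)} = 65$ ($X{\left(A \right)} = 8^{2} + 1 = 64 + 1 = 65$)
$I = 0$ ($I = 0 \cdot 65 = 0$)
$d = -525$ ($d = 0 - 525 = -525$)
$49791 - d = 49791 - -525 = 49791 + 525 = 50316$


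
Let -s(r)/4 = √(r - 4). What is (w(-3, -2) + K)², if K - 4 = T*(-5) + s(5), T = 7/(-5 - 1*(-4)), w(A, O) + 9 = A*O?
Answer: 1024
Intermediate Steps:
s(r) = -4*√(-4 + r) (s(r) = -4*√(r - 4) = -4*√(-4 + r))
w(A, O) = -9 + A*O
T = -7 (T = 7/(-5 + 4) = 7/(-1) = 7*(-1) = -7)
K = 35 (K = 4 + (-7*(-5) - 4*√(-4 + 5)) = 4 + (35 - 4*√1) = 4 + (35 - 4*1) = 4 + (35 - 4) = 4 + 31 = 35)
(w(-3, -2) + K)² = ((-9 - 3*(-2)) + 35)² = ((-9 + 6) + 35)² = (-3 + 35)² = 32² = 1024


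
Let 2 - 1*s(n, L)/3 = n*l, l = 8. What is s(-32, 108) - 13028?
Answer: -12254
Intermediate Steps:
s(n, L) = 6 - 24*n (s(n, L) = 6 - 3*n*8 = 6 - 24*n)
s(-32, 108) - 13028 = (6 - 24*(-32)) - 13028 = (6 + 768) - 13028 = 774 - 13028 = -12254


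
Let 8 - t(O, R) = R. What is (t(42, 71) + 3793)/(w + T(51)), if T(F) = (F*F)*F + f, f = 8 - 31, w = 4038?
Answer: 1865/68333 ≈ 0.027293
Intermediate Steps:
f = -23
T(F) = -23 + F³ (T(F) = (F*F)*F - 23 = F²*F - 23 = F³ - 23 = -23 + F³)
t(O, R) = 8 - R
(t(42, 71) + 3793)/(w + T(51)) = ((8 - 1*71) + 3793)/(4038 + (-23 + 51³)) = ((8 - 71) + 3793)/(4038 + (-23 + 132651)) = (-63 + 3793)/(4038 + 132628) = 3730/136666 = 3730*(1/136666) = 1865/68333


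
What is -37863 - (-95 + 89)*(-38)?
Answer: -38091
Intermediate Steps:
-37863 - (-95 + 89)*(-38) = -37863 - (-6)*(-38) = -37863 - 1*228 = -37863 - 228 = -38091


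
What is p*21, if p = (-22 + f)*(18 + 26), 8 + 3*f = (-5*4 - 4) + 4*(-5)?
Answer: -36344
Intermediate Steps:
f = -52/3 (f = -8/3 + ((-5*4 - 4) + 4*(-5))/3 = -8/3 + ((-20 - 4) - 20)/3 = -8/3 + (-24 - 20)/3 = -8/3 + (⅓)*(-44) = -8/3 - 44/3 = -52/3 ≈ -17.333)
p = -5192/3 (p = (-22 - 52/3)*(18 + 26) = -118/3*44 = -5192/3 ≈ -1730.7)
p*21 = -5192/3*21 = -36344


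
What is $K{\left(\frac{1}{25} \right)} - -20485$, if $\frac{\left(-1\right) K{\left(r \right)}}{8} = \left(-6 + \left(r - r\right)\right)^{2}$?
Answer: $20197$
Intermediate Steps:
$K{\left(r \right)} = -288$ ($K{\left(r \right)} = - 8 \left(-6 + \left(r - r\right)\right)^{2} = - 8 \left(-6 + 0\right)^{2} = - 8 \left(-6\right)^{2} = \left(-8\right) 36 = -288$)
$K{\left(\frac{1}{25} \right)} - -20485 = -288 - -20485 = -288 + 20485 = 20197$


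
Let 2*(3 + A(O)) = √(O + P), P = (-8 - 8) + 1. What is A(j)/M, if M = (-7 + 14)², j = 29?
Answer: -3/49 + √14/98 ≈ -0.023044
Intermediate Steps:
P = -15 (P = -16 + 1 = -15)
M = 49 (M = 7² = 49)
A(O) = -3 + √(-15 + O)/2 (A(O) = -3 + √(O - 15)/2 = -3 + √(-15 + O)/2)
A(j)/M = (-3 + √(-15 + 29)/2)/49 = (-3 + √14/2)*(1/49) = -3/49 + √14/98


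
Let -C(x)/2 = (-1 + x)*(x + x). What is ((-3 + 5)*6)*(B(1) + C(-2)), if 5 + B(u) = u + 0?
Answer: -336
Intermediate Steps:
B(u) = -5 + u (B(u) = -5 + (u + 0) = -5 + u)
C(x) = -4*x*(-1 + x) (C(x) = -2*(-1 + x)*(x + x) = -2*(-1 + x)*2*x = -4*x*(-1 + x))
((-3 + 5)*6)*(B(1) + C(-2)) = ((-3 + 5)*6)*((-5 + 1) + 4*(-2)*(1 - 1*(-2))) = (2*6)*(-4 + 4*(-2)*(1 + 2)) = 12*(-4 + 4*(-2)*3) = 12*(-4 - 24) = 12*(-28) = -336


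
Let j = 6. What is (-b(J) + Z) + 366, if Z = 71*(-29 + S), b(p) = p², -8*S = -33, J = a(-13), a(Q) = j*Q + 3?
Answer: -56201/8 ≈ -7025.1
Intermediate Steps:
a(Q) = 3 + 6*Q (a(Q) = 6*Q + 3 = 3 + 6*Q)
J = -75 (J = 3 + 6*(-13) = 3 - 78 = -75)
S = 33/8 (S = -⅛*(-33) = 33/8 ≈ 4.1250)
Z = -14129/8 (Z = 71*(-29 + 33/8) = 71*(-199/8) = -14129/8 ≈ -1766.1)
(-b(J) + Z) + 366 = (-1*(-75)² - 14129/8) + 366 = (-1*5625 - 14129/8) + 366 = (-5625 - 14129/8) + 366 = -59129/8 + 366 = -56201/8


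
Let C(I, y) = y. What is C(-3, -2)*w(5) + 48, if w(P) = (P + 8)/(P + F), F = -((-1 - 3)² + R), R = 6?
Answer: 842/17 ≈ 49.529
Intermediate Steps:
F = -22 (F = -((-1 - 3)² + 6) = -((-4)² + 6) = -(16 + 6) = -1*22 = -22)
w(P) = (8 + P)/(-22 + P) (w(P) = (P + 8)/(P - 22) = (8 + P)/(-22 + P))
C(-3, -2)*w(5) + 48 = -2*(8 + 5)/(-22 + 5) + 48 = -2*13/(-17) + 48 = -(-2)*13/17 + 48 = -2*(-13/17) + 48 = 26/17 + 48 = 842/17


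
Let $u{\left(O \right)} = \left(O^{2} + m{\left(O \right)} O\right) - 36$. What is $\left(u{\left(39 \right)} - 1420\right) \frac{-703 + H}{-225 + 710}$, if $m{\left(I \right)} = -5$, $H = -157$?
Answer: $\frac{22360}{97} \approx 230.52$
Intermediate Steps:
$u{\left(O \right)} = -36 + O^{2} - 5 O$ ($u{\left(O \right)} = \left(O^{2} - 5 O\right) - 36 = -36 + O^{2} - 5 O$)
$\left(u{\left(39 \right)} - 1420\right) \frac{-703 + H}{-225 + 710} = \left(\left(-36 + 39^{2} - 195\right) - 1420\right) \frac{-703 - 157}{-225 + 710} = \left(\left(-36 + 1521 - 195\right) - 1420\right) \left(- \frac{860}{485}\right) = \left(1290 - 1420\right) \left(\left(-860\right) \frac{1}{485}\right) = \left(-130\right) \left(- \frac{172}{97}\right) = \frac{22360}{97}$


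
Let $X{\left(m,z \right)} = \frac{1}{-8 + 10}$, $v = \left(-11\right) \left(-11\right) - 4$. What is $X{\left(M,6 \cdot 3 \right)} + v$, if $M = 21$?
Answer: $\frac{235}{2} \approx 117.5$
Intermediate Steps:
$v = 117$ ($v = 121 - 4 = 117$)
$X{\left(m,z \right)} = \frac{1}{2}$
$X{\left(M,6 \cdot 3 \right)} + v = \frac{1}{2} + 117 = \frac{235}{2}$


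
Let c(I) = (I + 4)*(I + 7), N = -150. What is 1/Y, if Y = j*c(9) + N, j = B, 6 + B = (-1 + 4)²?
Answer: 1/474 ≈ 0.0021097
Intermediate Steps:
c(I) = (4 + I)*(7 + I)
B = 3 (B = -6 + (-1 + 4)² = -6 + 3² = -6 + 9 = 3)
j = 3
Y = 474 (Y = 3*(28 + 9² + 11*9) - 150 = 3*(28 + 81 + 99) - 150 = 3*208 - 150 = 624 - 150 = 474)
1/Y = 1/474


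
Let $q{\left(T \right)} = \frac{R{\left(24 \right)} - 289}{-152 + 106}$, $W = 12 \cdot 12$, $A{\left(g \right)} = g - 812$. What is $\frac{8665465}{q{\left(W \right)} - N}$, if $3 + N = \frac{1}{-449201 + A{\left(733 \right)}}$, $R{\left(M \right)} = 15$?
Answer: $\frac{89544062649600}{92551703} \approx 9.675 \cdot 10^{5}$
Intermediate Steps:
$A{\left(g \right)} = -812 + g$
$N = - \frac{1347841}{449280}$ ($N = -3 + \frac{1}{-449201 + \left(-812 + 733\right)} = -3 + \frac{1}{-449201 - 79} = -3 + \frac{1}{-449280} = -3 - \frac{1}{449280} = - \frac{1347841}{449280} \approx -3.0$)
$W = 144$
$q{\left(T \right)} = \frac{137}{23}$ ($q{\left(T \right)} = \frac{15 - 289}{-152 + 106} = - \frac{274}{-46} = \left(-274\right) \left(- \frac{1}{46}\right) = \frac{137}{23}$)
$\frac{8665465}{q{\left(W \right)} - N} = \frac{8665465}{\frac{137}{23} - - \frac{1347841}{449280}} = \frac{8665465}{\frac{137}{23} + \frac{1347841}{449280}} = \frac{8665465}{\frac{92551703}{10333440}} = 8665465 \cdot \frac{10333440}{92551703} = \frac{89544062649600}{92551703}$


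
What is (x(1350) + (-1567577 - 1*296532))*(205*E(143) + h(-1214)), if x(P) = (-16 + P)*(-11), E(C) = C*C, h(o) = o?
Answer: -7873662038673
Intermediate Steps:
E(C) = C²
x(P) = 176 - 11*P
(x(1350) + (-1567577 - 1*296532))*(205*E(143) + h(-1214)) = ((176 - 11*1350) + (-1567577 - 1*296532))*(205*143² - 1214) = ((176 - 14850) + (-1567577 - 296532))*(205*20449 - 1214) = (-14674 - 1864109)*(4192045 - 1214) = -1878783*4190831 = -7873662038673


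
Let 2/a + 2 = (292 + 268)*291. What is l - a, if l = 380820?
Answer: 31028832779/81479 ≈ 3.8082e+5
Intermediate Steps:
a = 1/81479 (a = 2/(-2 + (292 + 268)*291) = 2/(-2 + 560*291) = 2/(-2 + 162960) = 2/162958 = 2*(1/162958) = 1/81479 ≈ 1.2273e-5)
l - a = 380820 - 1*1/81479 = 380820 - 1/81479 = 31028832779/81479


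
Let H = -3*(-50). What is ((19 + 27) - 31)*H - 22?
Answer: 2228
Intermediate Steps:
H = 150
((19 + 27) - 31)*H - 22 = ((19 + 27) - 31)*150 - 22 = (46 - 31)*150 - 22 = 15*150 - 22 = 2250 - 22 = 2228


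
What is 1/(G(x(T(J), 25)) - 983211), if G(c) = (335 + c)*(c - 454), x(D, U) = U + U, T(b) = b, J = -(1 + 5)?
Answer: -1/1138751 ≈ -8.7816e-7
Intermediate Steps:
J = -6 (J = -1*6 = -6)
x(D, U) = 2*U
G(c) = (-454 + c)*(335 + c) (G(c) = (335 + c)*(-454 + c) = (-454 + c)*(335 + c))
1/(G(x(T(J), 25)) - 983211) = 1/((-152090 + (2*25)² - 238*25) - 983211) = 1/((-152090 + 50² - 119*50) - 983211) = 1/((-152090 + 2500 - 5950) - 983211) = 1/(-155540 - 983211) = 1/(-1138751) = -1/1138751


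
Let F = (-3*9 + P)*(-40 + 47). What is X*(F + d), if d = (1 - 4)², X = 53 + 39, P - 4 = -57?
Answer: -50692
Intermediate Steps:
P = -53 (P = 4 - 57 = -53)
F = -560 (F = (-3*9 - 53)*(-40 + 47) = (-27 - 53)*7 = -80*7 = -560)
X = 92
d = 9 (d = (-3)² = 9)
X*(F + d) = 92*(-560 + 9) = 92*(-551) = -50692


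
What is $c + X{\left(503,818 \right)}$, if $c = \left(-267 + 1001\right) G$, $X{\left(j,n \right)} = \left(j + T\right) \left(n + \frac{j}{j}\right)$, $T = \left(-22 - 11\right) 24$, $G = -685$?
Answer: $-739481$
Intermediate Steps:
$T = -792$ ($T = \left(-33\right) 24 = -792$)
$X{\left(j,n \right)} = \left(1 + n\right) \left(-792 + j\right)$ ($X{\left(j,n \right)} = \left(j - 792\right) \left(n + \frac{j}{j}\right) = \left(-792 + j\right) \left(n + 1\right) = \left(-792 + j\right) \left(1 + n\right) = \left(1 + n\right) \left(-792 + j\right)$)
$c = -502790$ ($c = \left(-267 + 1001\right) \left(-685\right) = 734 \left(-685\right) = -502790$)
$c + X{\left(503,818 \right)} = -502790 + \left(-792 + 503 - 647856 + 503 \cdot 818\right) = -502790 + \left(-792 + 503 - 647856 + 411454\right) = -502790 - 236691 = -739481$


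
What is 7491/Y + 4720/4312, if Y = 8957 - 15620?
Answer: -35493/1197119 ≈ -0.029649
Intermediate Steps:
Y = -6663
7491/Y + 4720/4312 = 7491/(-6663) + 4720/4312 = 7491*(-1/6663) + 4720*(1/4312) = -2497/2221 + 590/539 = -35493/1197119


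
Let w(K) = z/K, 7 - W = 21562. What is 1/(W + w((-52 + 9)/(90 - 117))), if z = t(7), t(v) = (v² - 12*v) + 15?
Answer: -43/927405 ≈ -4.6366e-5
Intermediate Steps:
t(v) = 15 + v² - 12*v
W = -21555 (W = 7 - 1*21562 = 7 - 21562 = -21555)
z = -20 (z = 15 + 7² - 12*7 = 15 + 49 - 84 = -20)
w(K) = -20/K
1/(W + w((-52 + 9)/(90 - 117))) = 1/(-21555 - 20*(90 - 117)/(-52 + 9)) = 1/(-21555 - 20/((-43/(-27)))) = 1/(-21555 - 20/((-43*(-1/27)))) = 1/(-21555 - 20/43/27) = 1/(-21555 - 20*27/43) = 1/(-21555 - 540/43) = 1/(-927405/43) = -43/927405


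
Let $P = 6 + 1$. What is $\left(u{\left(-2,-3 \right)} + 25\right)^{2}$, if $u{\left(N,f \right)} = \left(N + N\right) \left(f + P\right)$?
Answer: $81$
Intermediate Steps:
$P = 7$
$u{\left(N,f \right)} = 2 N \left(7 + f\right)$ ($u{\left(N,f \right)} = \left(N + N\right) \left(f + 7\right) = 2 N \left(7 + f\right)$)
$\left(u{\left(-2,-3 \right)} + 25\right)^{2} = \left(2 \left(-2\right) \left(7 - 3\right) + 25\right)^{2} = \left(2 \left(-2\right) 4 + 25\right)^{2} = \left(-16 + 25\right)^{2} = 9^{2} = 81$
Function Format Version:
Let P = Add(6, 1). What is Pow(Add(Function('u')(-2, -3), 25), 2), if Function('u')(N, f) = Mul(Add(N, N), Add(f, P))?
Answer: 81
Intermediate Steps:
P = 7
Function('u')(N, f) = Mul(2, N, Add(7, f)) (Function('u')(N, f) = Mul(Add(N, N), Add(f, 7)) = Mul(Mul(2, N), Add(7, f)) = Mul(2, N, Add(7, f)))
Pow(Add(Function('u')(-2, -3), 25), 2) = Pow(Add(Mul(2, -2, Add(7, -3)), 25), 2) = Pow(Add(Mul(2, -2, 4), 25), 2) = Pow(Add(-16, 25), 2) = Pow(9, 2) = 81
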